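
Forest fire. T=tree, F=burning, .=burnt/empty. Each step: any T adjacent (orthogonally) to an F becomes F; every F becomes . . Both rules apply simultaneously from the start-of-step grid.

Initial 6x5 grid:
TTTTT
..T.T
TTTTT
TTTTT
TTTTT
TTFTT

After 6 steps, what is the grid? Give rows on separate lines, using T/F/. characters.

Step 1: 3 trees catch fire, 1 burn out
  TTTTT
  ..T.T
  TTTTT
  TTTTT
  TTFTT
  TF.FT
Step 2: 5 trees catch fire, 3 burn out
  TTTTT
  ..T.T
  TTTTT
  TTFTT
  TF.FT
  F...F
Step 3: 5 trees catch fire, 5 burn out
  TTTTT
  ..T.T
  TTFTT
  TF.FT
  F...F
  .....
Step 4: 5 trees catch fire, 5 burn out
  TTTTT
  ..F.T
  TF.FT
  F...F
  .....
  .....
Step 5: 3 trees catch fire, 5 burn out
  TTFTT
  ....T
  F...F
  .....
  .....
  .....
Step 6: 3 trees catch fire, 3 burn out
  TF.FT
  ....F
  .....
  .....
  .....
  .....

TF.FT
....F
.....
.....
.....
.....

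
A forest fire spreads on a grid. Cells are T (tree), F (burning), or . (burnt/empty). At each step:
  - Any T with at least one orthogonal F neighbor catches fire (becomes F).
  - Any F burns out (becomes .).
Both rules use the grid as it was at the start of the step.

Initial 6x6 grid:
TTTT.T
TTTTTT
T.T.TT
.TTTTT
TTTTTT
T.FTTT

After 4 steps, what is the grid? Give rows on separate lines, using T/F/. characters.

Step 1: 2 trees catch fire, 1 burn out
  TTTT.T
  TTTTTT
  T.T.TT
  .TTTTT
  TTFTTT
  T..FTT
Step 2: 4 trees catch fire, 2 burn out
  TTTT.T
  TTTTTT
  T.T.TT
  .TFTTT
  TF.FTT
  T...FT
Step 3: 6 trees catch fire, 4 burn out
  TTTT.T
  TTTTTT
  T.F.TT
  .F.FTT
  F...FT
  T....F
Step 4: 4 trees catch fire, 6 burn out
  TTTT.T
  TTFTTT
  T...TT
  ....FT
  .....F
  F.....

TTTT.T
TTFTTT
T...TT
....FT
.....F
F.....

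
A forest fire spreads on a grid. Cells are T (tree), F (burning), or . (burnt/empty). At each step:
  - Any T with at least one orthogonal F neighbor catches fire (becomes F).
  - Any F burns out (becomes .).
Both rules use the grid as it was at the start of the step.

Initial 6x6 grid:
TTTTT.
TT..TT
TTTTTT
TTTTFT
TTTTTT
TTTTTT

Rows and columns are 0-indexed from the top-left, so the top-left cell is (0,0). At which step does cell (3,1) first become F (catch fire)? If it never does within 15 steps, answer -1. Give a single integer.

Step 1: cell (3,1)='T' (+4 fires, +1 burnt)
Step 2: cell (3,1)='T' (+7 fires, +4 burnt)
Step 3: cell (3,1)='F' (+7 fires, +7 burnt)
  -> target ignites at step 3
Step 4: cell (3,1)='.' (+5 fires, +7 burnt)
Step 5: cell (3,1)='.' (+5 fires, +5 burnt)
Step 6: cell (3,1)='.' (+3 fires, +5 burnt)
Step 7: cell (3,1)='.' (+1 fires, +3 burnt)
Step 8: cell (3,1)='.' (+0 fires, +1 burnt)
  fire out at step 8

3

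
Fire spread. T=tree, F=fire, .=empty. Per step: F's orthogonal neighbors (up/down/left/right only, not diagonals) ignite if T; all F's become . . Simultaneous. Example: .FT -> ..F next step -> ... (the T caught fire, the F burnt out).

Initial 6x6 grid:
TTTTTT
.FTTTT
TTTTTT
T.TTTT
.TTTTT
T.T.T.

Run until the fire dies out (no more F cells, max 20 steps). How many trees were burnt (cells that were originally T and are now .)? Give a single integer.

Step 1: +3 fires, +1 burnt (F count now 3)
Step 2: +5 fires, +3 burnt (F count now 5)
Step 3: +5 fires, +5 burnt (F count now 5)
Step 4: +5 fires, +5 burnt (F count now 5)
Step 5: +6 fires, +5 burnt (F count now 6)
Step 6: +2 fires, +6 burnt (F count now 2)
Step 7: +2 fires, +2 burnt (F count now 2)
Step 8: +0 fires, +2 burnt (F count now 0)
Fire out after step 8
Initially T: 29, now '.': 35
Total burnt (originally-T cells now '.'): 28

Answer: 28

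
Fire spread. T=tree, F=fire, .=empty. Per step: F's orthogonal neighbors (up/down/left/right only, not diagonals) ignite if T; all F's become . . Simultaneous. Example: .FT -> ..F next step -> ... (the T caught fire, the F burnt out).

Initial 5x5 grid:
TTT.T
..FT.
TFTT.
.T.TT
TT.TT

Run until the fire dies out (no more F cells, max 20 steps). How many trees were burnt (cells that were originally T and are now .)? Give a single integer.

Answer: 14

Derivation:
Step 1: +5 fires, +2 burnt (F count now 5)
Step 2: +3 fires, +5 burnt (F count now 3)
Step 3: +3 fires, +3 burnt (F count now 3)
Step 4: +2 fires, +3 burnt (F count now 2)
Step 5: +1 fires, +2 burnt (F count now 1)
Step 6: +0 fires, +1 burnt (F count now 0)
Fire out after step 6
Initially T: 15, now '.': 24
Total burnt (originally-T cells now '.'): 14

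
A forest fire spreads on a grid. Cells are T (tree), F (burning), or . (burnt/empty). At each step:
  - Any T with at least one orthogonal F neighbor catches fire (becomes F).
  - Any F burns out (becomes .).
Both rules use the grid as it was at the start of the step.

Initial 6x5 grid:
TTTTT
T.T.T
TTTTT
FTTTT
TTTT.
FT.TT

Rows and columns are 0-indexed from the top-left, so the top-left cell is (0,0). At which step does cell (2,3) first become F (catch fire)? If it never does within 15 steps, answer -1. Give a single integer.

Step 1: cell (2,3)='T' (+4 fires, +2 burnt)
Step 2: cell (2,3)='T' (+4 fires, +4 burnt)
Step 3: cell (2,3)='T' (+4 fires, +4 burnt)
Step 4: cell (2,3)='F' (+5 fires, +4 burnt)
  -> target ignites at step 4
Step 5: cell (2,3)='.' (+3 fires, +5 burnt)
Step 6: cell (2,3)='.' (+3 fires, +3 burnt)
Step 7: cell (2,3)='.' (+1 fires, +3 burnt)
Step 8: cell (2,3)='.' (+0 fires, +1 burnt)
  fire out at step 8

4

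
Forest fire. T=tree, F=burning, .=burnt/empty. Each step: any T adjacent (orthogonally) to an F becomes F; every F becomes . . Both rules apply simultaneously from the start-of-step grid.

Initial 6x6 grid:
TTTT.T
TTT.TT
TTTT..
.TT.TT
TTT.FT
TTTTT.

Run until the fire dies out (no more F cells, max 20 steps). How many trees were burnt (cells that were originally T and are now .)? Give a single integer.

Step 1: +3 fires, +1 burnt (F count now 3)
Step 2: +2 fires, +3 burnt (F count now 2)
Step 3: +1 fires, +2 burnt (F count now 1)
Step 4: +2 fires, +1 burnt (F count now 2)
Step 5: +3 fires, +2 burnt (F count now 3)
Step 6: +3 fires, +3 burnt (F count now 3)
Step 7: +3 fires, +3 burnt (F count now 3)
Step 8: +3 fires, +3 burnt (F count now 3)
Step 9: +3 fires, +3 burnt (F count now 3)
Step 10: +1 fires, +3 burnt (F count now 1)
Step 11: +0 fires, +1 burnt (F count now 0)
Fire out after step 11
Initially T: 27, now '.': 33
Total burnt (originally-T cells now '.'): 24

Answer: 24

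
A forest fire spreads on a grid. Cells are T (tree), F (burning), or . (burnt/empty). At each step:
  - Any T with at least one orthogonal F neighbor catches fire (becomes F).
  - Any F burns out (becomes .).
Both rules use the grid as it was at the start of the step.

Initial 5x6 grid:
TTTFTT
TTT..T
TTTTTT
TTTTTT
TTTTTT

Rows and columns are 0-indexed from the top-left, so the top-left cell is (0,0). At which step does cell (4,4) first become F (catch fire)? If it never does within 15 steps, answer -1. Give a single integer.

Step 1: cell (4,4)='T' (+2 fires, +1 burnt)
Step 2: cell (4,4)='T' (+3 fires, +2 burnt)
Step 3: cell (4,4)='T' (+4 fires, +3 burnt)
Step 4: cell (4,4)='T' (+5 fires, +4 burnt)
Step 5: cell (4,4)='T' (+6 fires, +5 burnt)
Step 6: cell (4,4)='T' (+5 fires, +6 burnt)
Step 7: cell (4,4)='F' (+2 fires, +5 burnt)
  -> target ignites at step 7
Step 8: cell (4,4)='.' (+0 fires, +2 burnt)
  fire out at step 8

7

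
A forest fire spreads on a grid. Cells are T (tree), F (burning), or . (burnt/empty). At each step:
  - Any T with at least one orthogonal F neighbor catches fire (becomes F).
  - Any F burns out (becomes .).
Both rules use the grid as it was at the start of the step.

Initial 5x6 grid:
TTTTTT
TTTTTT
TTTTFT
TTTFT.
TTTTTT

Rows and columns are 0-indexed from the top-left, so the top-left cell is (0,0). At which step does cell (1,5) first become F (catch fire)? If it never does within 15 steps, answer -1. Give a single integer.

Step 1: cell (1,5)='T' (+6 fires, +2 burnt)
Step 2: cell (1,5)='F' (+7 fires, +6 burnt)
  -> target ignites at step 2
Step 3: cell (1,5)='.' (+7 fires, +7 burnt)
Step 4: cell (1,5)='.' (+4 fires, +7 burnt)
Step 5: cell (1,5)='.' (+2 fires, +4 burnt)
Step 6: cell (1,5)='.' (+1 fires, +2 burnt)
Step 7: cell (1,5)='.' (+0 fires, +1 burnt)
  fire out at step 7

2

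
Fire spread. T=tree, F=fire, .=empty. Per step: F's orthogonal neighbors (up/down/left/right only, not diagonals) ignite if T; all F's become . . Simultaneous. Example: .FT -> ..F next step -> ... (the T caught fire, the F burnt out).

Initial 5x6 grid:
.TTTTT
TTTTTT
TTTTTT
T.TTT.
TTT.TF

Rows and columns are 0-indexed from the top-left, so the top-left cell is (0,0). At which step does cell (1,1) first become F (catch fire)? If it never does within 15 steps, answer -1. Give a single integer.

Step 1: cell (1,1)='T' (+1 fires, +1 burnt)
Step 2: cell (1,1)='T' (+1 fires, +1 burnt)
Step 3: cell (1,1)='T' (+2 fires, +1 burnt)
Step 4: cell (1,1)='T' (+4 fires, +2 burnt)
Step 5: cell (1,1)='T' (+5 fires, +4 burnt)
Step 6: cell (1,1)='T' (+5 fires, +5 burnt)
Step 7: cell (1,1)='F' (+4 fires, +5 burnt)
  -> target ignites at step 7
Step 8: cell (1,1)='.' (+3 fires, +4 burnt)
Step 9: cell (1,1)='.' (+0 fires, +3 burnt)
  fire out at step 9

7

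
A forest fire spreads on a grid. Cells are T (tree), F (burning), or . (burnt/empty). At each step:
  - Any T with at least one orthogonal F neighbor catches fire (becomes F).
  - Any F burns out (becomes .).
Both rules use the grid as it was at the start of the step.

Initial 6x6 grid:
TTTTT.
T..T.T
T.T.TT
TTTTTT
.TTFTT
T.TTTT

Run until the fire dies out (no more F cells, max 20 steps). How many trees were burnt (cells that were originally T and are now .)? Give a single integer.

Answer: 26

Derivation:
Step 1: +4 fires, +1 burnt (F count now 4)
Step 2: +6 fires, +4 burnt (F count now 6)
Step 3: +5 fires, +6 burnt (F count now 5)
Step 4: +2 fires, +5 burnt (F count now 2)
Step 5: +2 fires, +2 burnt (F count now 2)
Step 6: +1 fires, +2 burnt (F count now 1)
Step 7: +1 fires, +1 burnt (F count now 1)
Step 8: +1 fires, +1 burnt (F count now 1)
Step 9: +1 fires, +1 burnt (F count now 1)
Step 10: +1 fires, +1 burnt (F count now 1)
Step 11: +2 fires, +1 burnt (F count now 2)
Step 12: +0 fires, +2 burnt (F count now 0)
Fire out after step 12
Initially T: 27, now '.': 35
Total burnt (originally-T cells now '.'): 26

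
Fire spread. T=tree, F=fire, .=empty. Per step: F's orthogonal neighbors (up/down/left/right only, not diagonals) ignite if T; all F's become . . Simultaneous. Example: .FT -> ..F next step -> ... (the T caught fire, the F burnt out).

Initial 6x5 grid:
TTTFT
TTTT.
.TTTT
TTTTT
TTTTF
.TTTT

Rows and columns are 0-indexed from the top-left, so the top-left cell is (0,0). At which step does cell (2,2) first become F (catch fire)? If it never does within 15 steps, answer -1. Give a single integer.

Step 1: cell (2,2)='T' (+6 fires, +2 burnt)
Step 2: cell (2,2)='T' (+7 fires, +6 burnt)
Step 3: cell (2,2)='F' (+6 fires, +7 burnt)
  -> target ignites at step 3
Step 4: cell (2,2)='.' (+5 fires, +6 burnt)
Step 5: cell (2,2)='.' (+1 fires, +5 burnt)
Step 6: cell (2,2)='.' (+0 fires, +1 burnt)
  fire out at step 6

3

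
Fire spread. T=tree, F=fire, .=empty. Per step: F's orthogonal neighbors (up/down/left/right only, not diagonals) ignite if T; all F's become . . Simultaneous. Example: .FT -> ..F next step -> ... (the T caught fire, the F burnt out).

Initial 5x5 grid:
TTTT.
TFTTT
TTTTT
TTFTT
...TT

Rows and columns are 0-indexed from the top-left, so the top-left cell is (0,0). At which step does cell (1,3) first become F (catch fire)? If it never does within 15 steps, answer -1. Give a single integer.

Step 1: cell (1,3)='T' (+7 fires, +2 burnt)
Step 2: cell (1,3)='F' (+8 fires, +7 burnt)
  -> target ignites at step 2
Step 3: cell (1,3)='.' (+4 fires, +8 burnt)
Step 4: cell (1,3)='.' (+0 fires, +4 burnt)
  fire out at step 4

2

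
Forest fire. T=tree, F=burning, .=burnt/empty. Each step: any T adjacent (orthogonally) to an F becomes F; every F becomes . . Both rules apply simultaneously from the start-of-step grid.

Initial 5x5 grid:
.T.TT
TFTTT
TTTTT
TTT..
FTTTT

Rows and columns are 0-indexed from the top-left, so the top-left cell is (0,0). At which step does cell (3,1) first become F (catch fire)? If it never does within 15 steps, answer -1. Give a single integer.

Step 1: cell (3,1)='T' (+6 fires, +2 burnt)
Step 2: cell (3,1)='F' (+5 fires, +6 burnt)
  -> target ignites at step 2
Step 3: cell (3,1)='.' (+5 fires, +5 burnt)
Step 4: cell (3,1)='.' (+3 fires, +5 burnt)
Step 5: cell (3,1)='.' (+0 fires, +3 burnt)
  fire out at step 5

2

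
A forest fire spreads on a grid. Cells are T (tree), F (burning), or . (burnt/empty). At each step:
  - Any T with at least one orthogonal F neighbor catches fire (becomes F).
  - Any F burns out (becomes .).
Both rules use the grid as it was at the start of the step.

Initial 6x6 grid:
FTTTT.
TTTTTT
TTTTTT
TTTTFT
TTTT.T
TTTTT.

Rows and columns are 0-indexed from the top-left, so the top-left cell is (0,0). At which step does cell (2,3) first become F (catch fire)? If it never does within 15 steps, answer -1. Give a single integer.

Step 1: cell (2,3)='T' (+5 fires, +2 burnt)
Step 2: cell (2,3)='F' (+9 fires, +5 burnt)
  -> target ignites at step 2
Step 3: cell (2,3)='.' (+11 fires, +9 burnt)
Step 4: cell (2,3)='.' (+4 fires, +11 burnt)
Step 5: cell (2,3)='.' (+2 fires, +4 burnt)
Step 6: cell (2,3)='.' (+0 fires, +2 burnt)
  fire out at step 6

2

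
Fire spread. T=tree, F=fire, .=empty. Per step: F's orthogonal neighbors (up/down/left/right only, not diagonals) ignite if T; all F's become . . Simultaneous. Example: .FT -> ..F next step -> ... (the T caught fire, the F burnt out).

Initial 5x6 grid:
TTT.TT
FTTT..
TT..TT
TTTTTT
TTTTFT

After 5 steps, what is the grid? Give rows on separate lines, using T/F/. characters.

Step 1: 6 trees catch fire, 2 burn out
  FTT.TT
  .FTT..
  FT..TT
  TTTTFT
  TTTF.F
Step 2: 8 trees catch fire, 6 burn out
  .FT.TT
  ..FT..
  .F..FT
  FTTF.F
  TTF...
Step 3: 7 trees catch fire, 8 burn out
  ..F.TT
  ...F..
  .....F
  .FF...
  FF....
Step 4: 0 trees catch fire, 7 burn out
  ....TT
  ......
  ......
  ......
  ......
Step 5: 0 trees catch fire, 0 burn out
  ....TT
  ......
  ......
  ......
  ......

....TT
......
......
......
......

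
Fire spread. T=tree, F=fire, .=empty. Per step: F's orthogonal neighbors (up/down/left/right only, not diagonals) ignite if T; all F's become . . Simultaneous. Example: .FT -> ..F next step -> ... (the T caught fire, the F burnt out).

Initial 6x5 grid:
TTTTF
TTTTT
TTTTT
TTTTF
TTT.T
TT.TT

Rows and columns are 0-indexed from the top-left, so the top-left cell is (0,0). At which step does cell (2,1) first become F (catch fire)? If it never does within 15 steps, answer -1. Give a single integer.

Step 1: cell (2,1)='T' (+5 fires, +2 burnt)
Step 2: cell (2,1)='T' (+5 fires, +5 burnt)
Step 3: cell (2,1)='T' (+6 fires, +5 burnt)
Step 4: cell (2,1)='F' (+5 fires, +6 burnt)
  -> target ignites at step 4
Step 5: cell (2,1)='.' (+4 fires, +5 burnt)
Step 6: cell (2,1)='.' (+1 fires, +4 burnt)
Step 7: cell (2,1)='.' (+0 fires, +1 burnt)
  fire out at step 7

4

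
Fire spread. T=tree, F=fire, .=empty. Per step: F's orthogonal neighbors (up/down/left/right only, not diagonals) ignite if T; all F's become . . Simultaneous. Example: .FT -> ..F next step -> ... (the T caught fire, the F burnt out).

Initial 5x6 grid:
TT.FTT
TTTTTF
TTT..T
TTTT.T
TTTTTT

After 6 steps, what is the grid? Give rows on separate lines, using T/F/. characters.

Step 1: 5 trees catch fire, 2 burn out
  TT..FF
  TTTFF.
  TTT..F
  TTTT.T
  TTTTTT
Step 2: 2 trees catch fire, 5 burn out
  TT....
  TTF...
  TTT...
  TTTT.F
  TTTTTT
Step 3: 3 trees catch fire, 2 burn out
  TT....
  TF....
  TTF...
  TTTT..
  TTTTTF
Step 4: 5 trees catch fire, 3 burn out
  TF....
  F.....
  TF....
  TTFT..
  TTTTF.
Step 5: 6 trees catch fire, 5 burn out
  F.....
  ......
  F.....
  TF.F..
  TTFF..
Step 6: 2 trees catch fire, 6 burn out
  ......
  ......
  ......
  F.....
  TF....

......
......
......
F.....
TF....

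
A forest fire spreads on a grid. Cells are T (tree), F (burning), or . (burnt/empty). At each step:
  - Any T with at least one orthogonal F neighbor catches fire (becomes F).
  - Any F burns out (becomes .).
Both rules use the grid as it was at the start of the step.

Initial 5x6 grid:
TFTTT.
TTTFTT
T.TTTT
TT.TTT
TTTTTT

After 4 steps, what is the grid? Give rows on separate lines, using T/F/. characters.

Step 1: 7 trees catch fire, 2 burn out
  F.FFT.
  TFF.FT
  T.TFTT
  TT.TTT
  TTTTTT
Step 2: 6 trees catch fire, 7 burn out
  ....F.
  F....F
  T.F.FT
  TT.FTT
  TTTTTT
Step 3: 4 trees catch fire, 6 burn out
  ......
  ......
  F....F
  TT..FT
  TTTFTT
Step 4: 4 trees catch fire, 4 burn out
  ......
  ......
  ......
  FT...F
  TTF.FT

......
......
......
FT...F
TTF.FT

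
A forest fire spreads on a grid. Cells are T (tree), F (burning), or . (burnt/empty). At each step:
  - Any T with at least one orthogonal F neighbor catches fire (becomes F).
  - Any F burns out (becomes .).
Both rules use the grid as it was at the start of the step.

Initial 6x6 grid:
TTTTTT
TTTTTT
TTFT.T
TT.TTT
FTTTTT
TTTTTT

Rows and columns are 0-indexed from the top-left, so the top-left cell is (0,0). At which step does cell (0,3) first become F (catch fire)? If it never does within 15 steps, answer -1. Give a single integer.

Step 1: cell (0,3)='T' (+6 fires, +2 burnt)
Step 2: cell (0,3)='T' (+8 fires, +6 burnt)
Step 3: cell (0,3)='F' (+7 fires, +8 burnt)
  -> target ignites at step 3
Step 4: cell (0,3)='.' (+6 fires, +7 burnt)
Step 5: cell (0,3)='.' (+4 fires, +6 burnt)
Step 6: cell (0,3)='.' (+1 fires, +4 burnt)
Step 7: cell (0,3)='.' (+0 fires, +1 burnt)
  fire out at step 7

3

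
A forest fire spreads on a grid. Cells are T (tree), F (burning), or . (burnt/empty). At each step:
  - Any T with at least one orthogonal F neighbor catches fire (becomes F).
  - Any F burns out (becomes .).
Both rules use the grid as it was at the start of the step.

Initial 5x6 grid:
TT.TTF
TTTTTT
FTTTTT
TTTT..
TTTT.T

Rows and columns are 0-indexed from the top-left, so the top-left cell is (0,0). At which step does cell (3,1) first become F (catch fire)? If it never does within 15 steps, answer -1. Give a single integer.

Step 1: cell (3,1)='T' (+5 fires, +2 burnt)
Step 2: cell (3,1)='F' (+8 fires, +5 burnt)
  -> target ignites at step 2
Step 3: cell (3,1)='.' (+7 fires, +8 burnt)
Step 4: cell (3,1)='.' (+2 fires, +7 burnt)
Step 5: cell (3,1)='.' (+1 fires, +2 burnt)
Step 6: cell (3,1)='.' (+0 fires, +1 burnt)
  fire out at step 6

2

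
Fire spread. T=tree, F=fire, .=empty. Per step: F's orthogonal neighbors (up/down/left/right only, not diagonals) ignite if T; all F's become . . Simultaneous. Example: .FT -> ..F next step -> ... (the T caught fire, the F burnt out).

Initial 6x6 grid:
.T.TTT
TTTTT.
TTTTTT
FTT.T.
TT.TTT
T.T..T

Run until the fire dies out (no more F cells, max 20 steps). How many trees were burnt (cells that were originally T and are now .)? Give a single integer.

Answer: 25

Derivation:
Step 1: +3 fires, +1 burnt (F count now 3)
Step 2: +5 fires, +3 burnt (F count now 5)
Step 3: +2 fires, +5 burnt (F count now 2)
Step 4: +3 fires, +2 burnt (F count now 3)
Step 5: +2 fires, +3 burnt (F count now 2)
Step 6: +4 fires, +2 burnt (F count now 4)
Step 7: +2 fires, +4 burnt (F count now 2)
Step 8: +3 fires, +2 burnt (F count now 3)
Step 9: +1 fires, +3 burnt (F count now 1)
Step 10: +0 fires, +1 burnt (F count now 0)
Fire out after step 10
Initially T: 26, now '.': 35
Total burnt (originally-T cells now '.'): 25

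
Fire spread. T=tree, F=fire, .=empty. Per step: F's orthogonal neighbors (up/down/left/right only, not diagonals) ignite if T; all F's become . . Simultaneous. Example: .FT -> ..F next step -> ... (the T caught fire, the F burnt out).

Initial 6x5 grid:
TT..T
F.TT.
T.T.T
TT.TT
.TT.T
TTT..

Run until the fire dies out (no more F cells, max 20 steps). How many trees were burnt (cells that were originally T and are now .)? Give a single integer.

Step 1: +2 fires, +1 burnt (F count now 2)
Step 2: +2 fires, +2 burnt (F count now 2)
Step 3: +1 fires, +2 burnt (F count now 1)
Step 4: +1 fires, +1 burnt (F count now 1)
Step 5: +2 fires, +1 burnt (F count now 2)
Step 6: +2 fires, +2 burnt (F count now 2)
Step 7: +0 fires, +2 burnt (F count now 0)
Fire out after step 7
Initially T: 18, now '.': 22
Total burnt (originally-T cells now '.'): 10

Answer: 10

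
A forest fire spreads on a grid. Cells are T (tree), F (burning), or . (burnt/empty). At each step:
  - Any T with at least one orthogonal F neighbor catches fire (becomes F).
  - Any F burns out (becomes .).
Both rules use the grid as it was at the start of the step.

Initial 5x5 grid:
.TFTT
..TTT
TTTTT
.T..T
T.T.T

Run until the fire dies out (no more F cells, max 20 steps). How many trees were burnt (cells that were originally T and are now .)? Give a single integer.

Answer: 14

Derivation:
Step 1: +3 fires, +1 burnt (F count now 3)
Step 2: +3 fires, +3 burnt (F count now 3)
Step 3: +3 fires, +3 burnt (F count now 3)
Step 4: +3 fires, +3 burnt (F count now 3)
Step 5: +1 fires, +3 burnt (F count now 1)
Step 6: +1 fires, +1 burnt (F count now 1)
Step 7: +0 fires, +1 burnt (F count now 0)
Fire out after step 7
Initially T: 16, now '.': 23
Total burnt (originally-T cells now '.'): 14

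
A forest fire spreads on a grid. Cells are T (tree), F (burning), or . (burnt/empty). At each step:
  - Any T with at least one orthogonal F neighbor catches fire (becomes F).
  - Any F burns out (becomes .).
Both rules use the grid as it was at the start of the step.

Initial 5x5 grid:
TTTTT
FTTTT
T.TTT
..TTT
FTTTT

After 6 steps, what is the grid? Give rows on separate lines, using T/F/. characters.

Step 1: 4 trees catch fire, 2 burn out
  FTTTT
  .FTTT
  F.TTT
  ..TTT
  .FTTT
Step 2: 3 trees catch fire, 4 burn out
  .FTTT
  ..FTT
  ..TTT
  ..TTT
  ..FTT
Step 3: 5 trees catch fire, 3 burn out
  ..FTT
  ...FT
  ..FTT
  ..FTT
  ...FT
Step 4: 5 trees catch fire, 5 burn out
  ...FT
  ....F
  ...FT
  ...FT
  ....F
Step 5: 3 trees catch fire, 5 burn out
  ....F
  .....
  ....F
  ....F
  .....
Step 6: 0 trees catch fire, 3 burn out
  .....
  .....
  .....
  .....
  .....

.....
.....
.....
.....
.....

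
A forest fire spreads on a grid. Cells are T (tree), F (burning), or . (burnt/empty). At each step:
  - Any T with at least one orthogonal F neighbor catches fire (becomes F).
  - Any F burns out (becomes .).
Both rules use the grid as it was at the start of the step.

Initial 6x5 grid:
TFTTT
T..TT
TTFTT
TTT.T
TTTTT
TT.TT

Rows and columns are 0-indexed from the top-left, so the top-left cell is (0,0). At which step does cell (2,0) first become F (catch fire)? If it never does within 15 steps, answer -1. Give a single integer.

Step 1: cell (2,0)='T' (+5 fires, +2 burnt)
Step 2: cell (2,0)='F' (+7 fires, +5 burnt)
  -> target ignites at step 2
Step 3: cell (2,0)='.' (+6 fires, +7 burnt)
Step 4: cell (2,0)='.' (+4 fires, +6 burnt)
Step 5: cell (2,0)='.' (+2 fires, +4 burnt)
Step 6: cell (2,0)='.' (+0 fires, +2 burnt)
  fire out at step 6

2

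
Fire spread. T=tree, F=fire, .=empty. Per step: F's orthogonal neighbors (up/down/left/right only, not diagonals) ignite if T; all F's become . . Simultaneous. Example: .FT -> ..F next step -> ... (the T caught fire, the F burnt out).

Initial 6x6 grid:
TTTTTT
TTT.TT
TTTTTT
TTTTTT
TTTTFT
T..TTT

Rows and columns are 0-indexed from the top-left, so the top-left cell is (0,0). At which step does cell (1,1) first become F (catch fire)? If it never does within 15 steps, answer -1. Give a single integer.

Step 1: cell (1,1)='T' (+4 fires, +1 burnt)
Step 2: cell (1,1)='T' (+6 fires, +4 burnt)
Step 3: cell (1,1)='T' (+5 fires, +6 burnt)
Step 4: cell (1,1)='T' (+5 fires, +5 burnt)
Step 5: cell (1,1)='T' (+6 fires, +5 burnt)
Step 6: cell (1,1)='F' (+3 fires, +6 burnt)
  -> target ignites at step 6
Step 7: cell (1,1)='.' (+2 fires, +3 burnt)
Step 8: cell (1,1)='.' (+1 fires, +2 burnt)
Step 9: cell (1,1)='.' (+0 fires, +1 burnt)
  fire out at step 9

6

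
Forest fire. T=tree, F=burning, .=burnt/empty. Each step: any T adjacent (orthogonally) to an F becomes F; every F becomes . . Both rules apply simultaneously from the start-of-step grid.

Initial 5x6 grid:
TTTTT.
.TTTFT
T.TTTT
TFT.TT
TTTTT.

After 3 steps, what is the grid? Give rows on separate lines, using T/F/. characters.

Step 1: 7 trees catch fire, 2 burn out
  TTTTF.
  .TTF.F
  T.TTFT
  F.F.TT
  TFTTT.
Step 2: 9 trees catch fire, 7 burn out
  TTTF..
  .TF...
  F.FF.F
  ....FT
  F.FTT.
Step 3: 5 trees catch fire, 9 burn out
  TTF...
  .F....
  ......
  .....F
  ...FF.

TTF...
.F....
......
.....F
...FF.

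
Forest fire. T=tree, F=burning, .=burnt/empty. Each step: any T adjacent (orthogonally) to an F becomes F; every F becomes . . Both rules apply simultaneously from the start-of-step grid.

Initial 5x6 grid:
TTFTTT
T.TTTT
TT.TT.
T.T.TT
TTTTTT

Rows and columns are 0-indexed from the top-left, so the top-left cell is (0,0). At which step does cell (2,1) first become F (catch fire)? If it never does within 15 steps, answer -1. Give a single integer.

Step 1: cell (2,1)='T' (+3 fires, +1 burnt)
Step 2: cell (2,1)='T' (+3 fires, +3 burnt)
Step 3: cell (2,1)='T' (+4 fires, +3 burnt)
Step 4: cell (2,1)='T' (+3 fires, +4 burnt)
Step 5: cell (2,1)='F' (+3 fires, +3 burnt)
  -> target ignites at step 5
Step 6: cell (2,1)='.' (+3 fires, +3 burnt)
Step 7: cell (2,1)='.' (+3 fires, +3 burnt)
Step 8: cell (2,1)='.' (+1 fires, +3 burnt)
Step 9: cell (2,1)='.' (+1 fires, +1 burnt)
Step 10: cell (2,1)='.' (+0 fires, +1 burnt)
  fire out at step 10

5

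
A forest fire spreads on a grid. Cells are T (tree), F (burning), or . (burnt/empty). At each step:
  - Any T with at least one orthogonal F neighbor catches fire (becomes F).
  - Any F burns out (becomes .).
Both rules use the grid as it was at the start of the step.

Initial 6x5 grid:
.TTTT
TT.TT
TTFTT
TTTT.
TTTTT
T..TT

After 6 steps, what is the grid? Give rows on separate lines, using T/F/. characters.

Step 1: 3 trees catch fire, 1 burn out
  .TTTT
  TT.TT
  TF.FT
  TTFT.
  TTTTT
  T..TT
Step 2: 7 trees catch fire, 3 burn out
  .TTTT
  TF.FT
  F...F
  TF.F.
  TTFTT
  T..TT
Step 3: 7 trees catch fire, 7 burn out
  .FTFT
  F...F
  .....
  F....
  TF.FT
  T..TT
Step 4: 5 trees catch fire, 7 burn out
  ..F.F
  .....
  .....
  .....
  F...F
  T..FT
Step 5: 2 trees catch fire, 5 burn out
  .....
  .....
  .....
  .....
  .....
  F...F
Step 6: 0 trees catch fire, 2 burn out
  .....
  .....
  .....
  .....
  .....
  .....

.....
.....
.....
.....
.....
.....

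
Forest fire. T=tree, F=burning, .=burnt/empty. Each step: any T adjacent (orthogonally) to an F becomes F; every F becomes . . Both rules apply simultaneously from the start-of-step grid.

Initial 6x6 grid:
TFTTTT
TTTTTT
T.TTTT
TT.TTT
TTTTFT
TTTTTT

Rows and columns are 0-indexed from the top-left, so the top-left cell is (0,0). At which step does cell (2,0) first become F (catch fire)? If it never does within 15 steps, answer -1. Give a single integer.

Step 1: cell (2,0)='T' (+7 fires, +2 burnt)
Step 2: cell (2,0)='T' (+9 fires, +7 burnt)
Step 3: cell (2,0)='F' (+9 fires, +9 burnt)
  -> target ignites at step 3
Step 4: cell (2,0)='.' (+6 fires, +9 burnt)
Step 5: cell (2,0)='.' (+1 fires, +6 burnt)
Step 6: cell (2,0)='.' (+0 fires, +1 burnt)
  fire out at step 6

3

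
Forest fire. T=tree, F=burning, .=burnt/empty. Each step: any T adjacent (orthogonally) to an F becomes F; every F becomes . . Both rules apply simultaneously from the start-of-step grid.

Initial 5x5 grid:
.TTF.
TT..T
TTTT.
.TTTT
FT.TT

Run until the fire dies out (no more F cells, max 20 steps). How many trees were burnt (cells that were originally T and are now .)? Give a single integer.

Answer: 15

Derivation:
Step 1: +2 fires, +2 burnt (F count now 2)
Step 2: +2 fires, +2 burnt (F count now 2)
Step 3: +3 fires, +2 burnt (F count now 3)
Step 4: +4 fires, +3 burnt (F count now 4)
Step 5: +3 fires, +4 burnt (F count now 3)
Step 6: +1 fires, +3 burnt (F count now 1)
Step 7: +0 fires, +1 burnt (F count now 0)
Fire out after step 7
Initially T: 16, now '.': 24
Total burnt (originally-T cells now '.'): 15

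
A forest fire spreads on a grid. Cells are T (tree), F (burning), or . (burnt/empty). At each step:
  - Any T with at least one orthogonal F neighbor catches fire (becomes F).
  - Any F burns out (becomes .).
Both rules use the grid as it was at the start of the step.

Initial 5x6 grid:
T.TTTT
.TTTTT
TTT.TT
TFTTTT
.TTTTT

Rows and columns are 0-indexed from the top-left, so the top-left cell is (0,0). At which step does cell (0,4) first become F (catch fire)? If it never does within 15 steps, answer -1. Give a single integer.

Step 1: cell (0,4)='T' (+4 fires, +1 burnt)
Step 2: cell (0,4)='T' (+5 fires, +4 burnt)
Step 3: cell (0,4)='T' (+3 fires, +5 burnt)
Step 4: cell (0,4)='T' (+5 fires, +3 burnt)
Step 5: cell (0,4)='T' (+4 fires, +5 burnt)
Step 6: cell (0,4)='F' (+2 fires, +4 burnt)
  -> target ignites at step 6
Step 7: cell (0,4)='.' (+1 fires, +2 burnt)
Step 8: cell (0,4)='.' (+0 fires, +1 burnt)
  fire out at step 8

6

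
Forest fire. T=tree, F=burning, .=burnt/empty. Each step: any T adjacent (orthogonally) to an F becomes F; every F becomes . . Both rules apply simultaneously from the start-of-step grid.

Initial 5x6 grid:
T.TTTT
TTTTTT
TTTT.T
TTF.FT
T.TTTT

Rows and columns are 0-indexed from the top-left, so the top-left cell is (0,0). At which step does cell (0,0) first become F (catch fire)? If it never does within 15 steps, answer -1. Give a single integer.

Step 1: cell (0,0)='T' (+5 fires, +2 burnt)
Step 2: cell (0,0)='T' (+7 fires, +5 burnt)
Step 3: cell (0,0)='T' (+6 fires, +7 burnt)
Step 4: cell (0,0)='T' (+4 fires, +6 burnt)
Step 5: cell (0,0)='F' (+2 fires, +4 burnt)
  -> target ignites at step 5
Step 6: cell (0,0)='.' (+0 fires, +2 burnt)
  fire out at step 6

5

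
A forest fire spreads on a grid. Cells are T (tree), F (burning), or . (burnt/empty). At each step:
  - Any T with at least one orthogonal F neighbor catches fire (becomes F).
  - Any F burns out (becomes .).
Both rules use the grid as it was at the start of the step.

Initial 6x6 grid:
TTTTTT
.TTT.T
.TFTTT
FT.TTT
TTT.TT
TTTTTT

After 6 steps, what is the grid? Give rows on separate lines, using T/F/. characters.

Step 1: 5 trees catch fire, 2 burn out
  TTTTTT
  .TFT.T
  .F.FTT
  .F.TTT
  FTT.TT
  TTTTTT
Step 2: 7 trees catch fire, 5 burn out
  TTFTTT
  .F.F.T
  ....FT
  ...FTT
  .FT.TT
  FTTTTT
Step 3: 6 trees catch fire, 7 burn out
  TF.FTT
  .....T
  .....F
  ....FT
  ..F.TT
  .FTTTT
Step 4: 6 trees catch fire, 6 burn out
  F...FT
  .....F
  ......
  .....F
  ....FT
  ..FTTT
Step 5: 4 trees catch fire, 6 burn out
  .....F
  ......
  ......
  ......
  .....F
  ...FFT
Step 6: 1 trees catch fire, 4 burn out
  ......
  ......
  ......
  ......
  ......
  .....F

......
......
......
......
......
.....F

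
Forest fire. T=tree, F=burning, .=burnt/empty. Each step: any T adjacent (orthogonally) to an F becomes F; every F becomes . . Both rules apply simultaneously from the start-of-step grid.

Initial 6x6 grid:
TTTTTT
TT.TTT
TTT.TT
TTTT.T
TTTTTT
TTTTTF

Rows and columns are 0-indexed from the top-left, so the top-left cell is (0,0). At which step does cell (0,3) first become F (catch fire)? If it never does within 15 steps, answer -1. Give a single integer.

Step 1: cell (0,3)='T' (+2 fires, +1 burnt)
Step 2: cell (0,3)='T' (+3 fires, +2 burnt)
Step 3: cell (0,3)='T' (+3 fires, +3 burnt)
Step 4: cell (0,3)='T' (+5 fires, +3 burnt)
Step 5: cell (0,3)='T' (+5 fires, +5 burnt)
Step 6: cell (0,3)='T' (+5 fires, +5 burnt)
Step 7: cell (0,3)='F' (+3 fires, +5 burnt)
  -> target ignites at step 7
Step 8: cell (0,3)='.' (+3 fires, +3 burnt)
Step 9: cell (0,3)='.' (+2 fires, +3 burnt)
Step 10: cell (0,3)='.' (+1 fires, +2 burnt)
Step 11: cell (0,3)='.' (+0 fires, +1 burnt)
  fire out at step 11

7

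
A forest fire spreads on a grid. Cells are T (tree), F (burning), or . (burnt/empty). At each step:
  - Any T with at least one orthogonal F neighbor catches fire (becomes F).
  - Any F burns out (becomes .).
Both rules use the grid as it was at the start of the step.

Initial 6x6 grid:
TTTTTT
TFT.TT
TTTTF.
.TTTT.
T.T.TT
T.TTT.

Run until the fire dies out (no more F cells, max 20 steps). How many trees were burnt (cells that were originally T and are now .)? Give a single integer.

Step 1: +7 fires, +2 burnt (F count now 7)
Step 2: +9 fires, +7 burnt (F count now 9)
Step 3: +5 fires, +9 burnt (F count now 5)
Step 4: +2 fires, +5 burnt (F count now 2)
Step 5: +1 fires, +2 burnt (F count now 1)
Step 6: +0 fires, +1 burnt (F count now 0)
Fire out after step 6
Initially T: 26, now '.': 34
Total burnt (originally-T cells now '.'): 24

Answer: 24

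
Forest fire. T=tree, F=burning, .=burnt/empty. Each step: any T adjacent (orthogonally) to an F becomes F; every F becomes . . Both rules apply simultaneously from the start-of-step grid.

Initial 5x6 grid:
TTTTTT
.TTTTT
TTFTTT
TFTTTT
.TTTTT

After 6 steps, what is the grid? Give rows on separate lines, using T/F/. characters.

Step 1: 6 trees catch fire, 2 burn out
  TTTTTT
  .TFTTT
  TF.FTT
  F.FTTT
  .FTTTT
Step 2: 7 trees catch fire, 6 burn out
  TTFTTT
  .F.FTT
  F...FT
  ...FTT
  ..FTTT
Step 3: 6 trees catch fire, 7 burn out
  TF.FTT
  ....FT
  .....F
  ....FT
  ...FTT
Step 4: 5 trees catch fire, 6 burn out
  F...FT
  .....F
  ......
  .....F
  ....FT
Step 5: 2 trees catch fire, 5 burn out
  .....F
  ......
  ......
  ......
  .....F
Step 6: 0 trees catch fire, 2 burn out
  ......
  ......
  ......
  ......
  ......

......
......
......
......
......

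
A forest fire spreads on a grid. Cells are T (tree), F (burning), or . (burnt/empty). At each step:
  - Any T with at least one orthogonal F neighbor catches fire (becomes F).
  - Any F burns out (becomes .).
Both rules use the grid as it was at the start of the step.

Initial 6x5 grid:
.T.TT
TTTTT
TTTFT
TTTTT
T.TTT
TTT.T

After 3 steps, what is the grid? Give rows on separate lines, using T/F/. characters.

Step 1: 4 trees catch fire, 1 burn out
  .T.TT
  TTTFT
  TTF.F
  TTTFT
  T.TTT
  TTT.T
Step 2: 7 trees catch fire, 4 burn out
  .T.FT
  TTF.F
  TF...
  TTF.F
  T.TFT
  TTT.T
Step 3: 6 trees catch fire, 7 burn out
  .T..F
  TF...
  F....
  TF...
  T.F.F
  TTT.T

.T..F
TF...
F....
TF...
T.F.F
TTT.T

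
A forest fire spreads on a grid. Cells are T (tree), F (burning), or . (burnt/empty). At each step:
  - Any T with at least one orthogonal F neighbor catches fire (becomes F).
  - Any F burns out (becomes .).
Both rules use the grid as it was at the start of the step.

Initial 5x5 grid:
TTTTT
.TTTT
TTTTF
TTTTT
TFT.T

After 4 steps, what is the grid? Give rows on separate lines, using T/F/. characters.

Step 1: 6 trees catch fire, 2 burn out
  TTTTT
  .TTTF
  TTTF.
  TFTTF
  F.F.T
Step 2: 8 trees catch fire, 6 burn out
  TTTTF
  .TTF.
  TFF..
  F.FF.
  ....F
Step 3: 4 trees catch fire, 8 burn out
  TTTF.
  .FF..
  F....
  .....
  .....
Step 4: 2 trees catch fire, 4 burn out
  TFF..
  .....
  .....
  .....
  .....

TFF..
.....
.....
.....
.....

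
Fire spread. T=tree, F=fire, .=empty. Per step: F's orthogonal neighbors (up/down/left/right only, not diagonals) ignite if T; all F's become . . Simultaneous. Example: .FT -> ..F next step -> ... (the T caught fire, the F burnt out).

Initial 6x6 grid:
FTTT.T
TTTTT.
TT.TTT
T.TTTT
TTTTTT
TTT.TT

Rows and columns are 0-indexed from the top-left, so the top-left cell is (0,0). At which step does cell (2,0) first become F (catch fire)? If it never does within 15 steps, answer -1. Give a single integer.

Step 1: cell (2,0)='T' (+2 fires, +1 burnt)
Step 2: cell (2,0)='F' (+3 fires, +2 burnt)
  -> target ignites at step 2
Step 3: cell (2,0)='.' (+4 fires, +3 burnt)
Step 4: cell (2,0)='.' (+2 fires, +4 burnt)
Step 5: cell (2,0)='.' (+4 fires, +2 burnt)
Step 6: cell (2,0)='.' (+4 fires, +4 burnt)
Step 7: cell (2,0)='.' (+5 fires, +4 burnt)
Step 8: cell (2,0)='.' (+2 fires, +5 burnt)
Step 9: cell (2,0)='.' (+2 fires, +2 burnt)
Step 10: cell (2,0)='.' (+1 fires, +2 burnt)
Step 11: cell (2,0)='.' (+0 fires, +1 burnt)
  fire out at step 11

2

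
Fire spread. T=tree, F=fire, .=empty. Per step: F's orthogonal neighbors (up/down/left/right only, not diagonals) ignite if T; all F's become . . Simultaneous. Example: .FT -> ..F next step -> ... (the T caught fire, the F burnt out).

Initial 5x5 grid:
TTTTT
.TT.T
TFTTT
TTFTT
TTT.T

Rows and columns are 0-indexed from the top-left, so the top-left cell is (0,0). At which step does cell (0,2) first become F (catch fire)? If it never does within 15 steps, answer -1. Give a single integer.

Step 1: cell (0,2)='T' (+6 fires, +2 burnt)
Step 2: cell (0,2)='T' (+6 fires, +6 burnt)
Step 3: cell (0,2)='F' (+5 fires, +6 burnt)
  -> target ignites at step 3
Step 4: cell (0,2)='.' (+2 fires, +5 burnt)
Step 5: cell (0,2)='.' (+1 fires, +2 burnt)
Step 6: cell (0,2)='.' (+0 fires, +1 burnt)
  fire out at step 6

3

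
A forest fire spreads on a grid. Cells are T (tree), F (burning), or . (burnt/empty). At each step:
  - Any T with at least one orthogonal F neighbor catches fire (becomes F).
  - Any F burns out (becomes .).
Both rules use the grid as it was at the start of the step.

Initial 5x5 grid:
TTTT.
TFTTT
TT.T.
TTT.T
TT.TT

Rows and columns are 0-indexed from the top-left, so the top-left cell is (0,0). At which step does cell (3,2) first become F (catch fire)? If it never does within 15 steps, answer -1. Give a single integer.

Step 1: cell (3,2)='T' (+4 fires, +1 burnt)
Step 2: cell (3,2)='T' (+5 fires, +4 burnt)
Step 3: cell (3,2)='F' (+6 fires, +5 burnt)
  -> target ignites at step 3
Step 4: cell (3,2)='.' (+1 fires, +6 burnt)
Step 5: cell (3,2)='.' (+0 fires, +1 burnt)
  fire out at step 5

3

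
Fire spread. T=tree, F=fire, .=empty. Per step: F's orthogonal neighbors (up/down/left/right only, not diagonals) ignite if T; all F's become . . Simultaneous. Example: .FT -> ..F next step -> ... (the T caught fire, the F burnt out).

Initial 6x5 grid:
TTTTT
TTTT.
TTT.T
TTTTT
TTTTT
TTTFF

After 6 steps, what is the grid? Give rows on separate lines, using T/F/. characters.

Step 1: 3 trees catch fire, 2 burn out
  TTTTT
  TTTT.
  TTT.T
  TTTTT
  TTTFF
  TTF..
Step 2: 4 trees catch fire, 3 burn out
  TTTTT
  TTTT.
  TTT.T
  TTTFF
  TTF..
  TF...
Step 3: 4 trees catch fire, 4 burn out
  TTTTT
  TTTT.
  TTT.F
  TTF..
  TF...
  F....
Step 4: 3 trees catch fire, 4 burn out
  TTTTT
  TTTT.
  TTF..
  TF...
  F....
  .....
Step 5: 3 trees catch fire, 3 burn out
  TTTTT
  TTFT.
  TF...
  F....
  .....
  .....
Step 6: 4 trees catch fire, 3 burn out
  TTFTT
  TF.F.
  F....
  .....
  .....
  .....

TTFTT
TF.F.
F....
.....
.....
.....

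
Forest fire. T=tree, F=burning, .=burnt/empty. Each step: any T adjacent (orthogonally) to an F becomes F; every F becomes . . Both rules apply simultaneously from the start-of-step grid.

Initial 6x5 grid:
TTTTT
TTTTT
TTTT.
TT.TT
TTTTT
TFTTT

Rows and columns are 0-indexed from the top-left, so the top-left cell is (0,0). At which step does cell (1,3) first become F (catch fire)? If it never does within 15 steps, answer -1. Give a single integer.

Step 1: cell (1,3)='T' (+3 fires, +1 burnt)
Step 2: cell (1,3)='T' (+4 fires, +3 burnt)
Step 3: cell (1,3)='T' (+4 fires, +4 burnt)
Step 4: cell (1,3)='T' (+5 fires, +4 burnt)
Step 5: cell (1,3)='T' (+5 fires, +5 burnt)
Step 6: cell (1,3)='F' (+3 fires, +5 burnt)
  -> target ignites at step 6
Step 7: cell (1,3)='.' (+2 fires, +3 burnt)
Step 8: cell (1,3)='.' (+1 fires, +2 burnt)
Step 9: cell (1,3)='.' (+0 fires, +1 burnt)
  fire out at step 9

6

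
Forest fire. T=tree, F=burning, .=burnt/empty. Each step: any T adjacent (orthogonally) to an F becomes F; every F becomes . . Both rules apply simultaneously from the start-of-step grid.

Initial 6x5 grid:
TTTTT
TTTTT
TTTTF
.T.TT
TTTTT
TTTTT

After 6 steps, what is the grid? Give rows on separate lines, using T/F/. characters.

Step 1: 3 trees catch fire, 1 burn out
  TTTTT
  TTTTF
  TTTF.
  .T.TF
  TTTTT
  TTTTT
Step 2: 5 trees catch fire, 3 burn out
  TTTTF
  TTTF.
  TTF..
  .T.F.
  TTTTF
  TTTTT
Step 3: 5 trees catch fire, 5 burn out
  TTTF.
  TTF..
  TF...
  .T...
  TTTF.
  TTTTF
Step 4: 6 trees catch fire, 5 burn out
  TTF..
  TF...
  F....
  .F...
  TTF..
  TTTF.
Step 5: 4 trees catch fire, 6 burn out
  TF...
  F....
  .....
  .....
  TF...
  TTF..
Step 6: 3 trees catch fire, 4 burn out
  F....
  .....
  .....
  .....
  F....
  TF...

F....
.....
.....
.....
F....
TF...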